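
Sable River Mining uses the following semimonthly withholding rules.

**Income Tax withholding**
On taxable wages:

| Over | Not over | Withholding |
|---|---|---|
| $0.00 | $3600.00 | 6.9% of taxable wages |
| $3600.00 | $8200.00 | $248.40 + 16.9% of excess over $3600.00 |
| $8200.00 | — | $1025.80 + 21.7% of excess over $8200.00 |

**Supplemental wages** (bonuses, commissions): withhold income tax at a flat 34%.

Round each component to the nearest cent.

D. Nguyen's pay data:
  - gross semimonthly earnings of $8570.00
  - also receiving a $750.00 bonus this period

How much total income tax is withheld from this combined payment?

Income Tax: taxable = $8570.00
  $1025.80 + 21.7% × ($8570.00 − $8200.00) = $1025.80 + 21.7% × $370.00 = $1106.09
Supplemental (34% flat on bonus): 34% × $750.00 = $255.00
Total income tax: $1106.09 + $255.00 = $1361.09

$1361.09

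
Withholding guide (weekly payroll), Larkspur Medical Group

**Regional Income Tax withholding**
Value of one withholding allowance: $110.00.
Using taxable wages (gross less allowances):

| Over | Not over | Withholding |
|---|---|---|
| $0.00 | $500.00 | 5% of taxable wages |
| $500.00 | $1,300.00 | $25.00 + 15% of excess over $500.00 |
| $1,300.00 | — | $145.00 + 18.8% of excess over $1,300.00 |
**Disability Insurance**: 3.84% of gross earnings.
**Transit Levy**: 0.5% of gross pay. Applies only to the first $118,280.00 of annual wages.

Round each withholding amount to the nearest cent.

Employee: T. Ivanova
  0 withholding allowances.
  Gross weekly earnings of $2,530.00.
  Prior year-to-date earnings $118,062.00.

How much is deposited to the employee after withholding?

Regional Income Tax: taxable = $2,530.00
  $145.00 + 18.8% × ($2,530.00 − $1,300.00) = $145.00 + 18.8% × $1,230.00 = $376.24
Disability Insurance: 3.84% × $2,530.00 = $97.15
Transit Levy: cap $118,280.00 − YTD $118,062.00 = $218.00 subject; 0.5% × $218.00 = $1.09
Total withheld: $376.24 + $97.15 + $1.09 = $474.48
Net pay: $2,530.00 − $474.48 = $2,055.52

$2,055.52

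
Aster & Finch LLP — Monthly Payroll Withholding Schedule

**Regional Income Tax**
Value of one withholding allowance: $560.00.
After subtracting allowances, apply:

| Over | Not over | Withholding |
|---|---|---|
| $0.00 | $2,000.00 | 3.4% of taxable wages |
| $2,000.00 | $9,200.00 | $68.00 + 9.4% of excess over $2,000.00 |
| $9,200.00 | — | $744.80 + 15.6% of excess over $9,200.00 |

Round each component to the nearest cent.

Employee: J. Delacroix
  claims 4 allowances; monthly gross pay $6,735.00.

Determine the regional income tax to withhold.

$302.53

Regional Income Tax: taxable = $6,735.00 − 4×$560.00 = $4,495.00
  $68.00 + 9.4% × ($4,495.00 − $2,000.00) = $68.00 + 9.4% × $2,495.00 = $302.53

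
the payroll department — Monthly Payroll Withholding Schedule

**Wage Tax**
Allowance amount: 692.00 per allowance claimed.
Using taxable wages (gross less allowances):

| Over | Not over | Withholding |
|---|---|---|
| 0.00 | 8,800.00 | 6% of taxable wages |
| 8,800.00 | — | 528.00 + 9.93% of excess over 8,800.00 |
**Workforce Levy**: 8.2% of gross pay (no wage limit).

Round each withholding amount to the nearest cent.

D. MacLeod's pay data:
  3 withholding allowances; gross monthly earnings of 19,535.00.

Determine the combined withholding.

2,989.71

Wage Tax: taxable = 19,535.00 − 3×692.00 = 17,459.00
  528.00 + 9.93% × (17,459.00 − 8,800.00) = 528.00 + 9.93% × 8,659.00 = 1,387.84
Workforce Levy: 8.2% × 19,535.00 = 1,601.87
Total: 1,387.84 + 1,601.87 = 2,989.71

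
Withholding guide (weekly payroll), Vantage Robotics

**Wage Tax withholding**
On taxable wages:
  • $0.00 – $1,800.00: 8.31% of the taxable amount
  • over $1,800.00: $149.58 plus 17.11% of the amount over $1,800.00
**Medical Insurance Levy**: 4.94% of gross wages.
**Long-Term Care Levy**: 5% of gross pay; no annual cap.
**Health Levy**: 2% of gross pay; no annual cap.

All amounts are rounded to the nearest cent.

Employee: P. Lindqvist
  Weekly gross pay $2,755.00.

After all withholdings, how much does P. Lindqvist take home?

$2,113.07

Wage Tax: taxable = $2,755.00
  $149.58 + 17.11% × ($2,755.00 − $1,800.00) = $149.58 + 17.11% × $955.00 = $312.98
Medical Insurance Levy: 4.94% × $2,755.00 = $136.10
Long-Term Care Levy: 5% × $2,755.00 = $137.75
Health Levy: 2% × $2,755.00 = $55.10
Total withheld: $312.98 + $136.10 + $137.75 + $55.10 = $641.93
Net pay: $2,755.00 − $641.93 = $2,113.07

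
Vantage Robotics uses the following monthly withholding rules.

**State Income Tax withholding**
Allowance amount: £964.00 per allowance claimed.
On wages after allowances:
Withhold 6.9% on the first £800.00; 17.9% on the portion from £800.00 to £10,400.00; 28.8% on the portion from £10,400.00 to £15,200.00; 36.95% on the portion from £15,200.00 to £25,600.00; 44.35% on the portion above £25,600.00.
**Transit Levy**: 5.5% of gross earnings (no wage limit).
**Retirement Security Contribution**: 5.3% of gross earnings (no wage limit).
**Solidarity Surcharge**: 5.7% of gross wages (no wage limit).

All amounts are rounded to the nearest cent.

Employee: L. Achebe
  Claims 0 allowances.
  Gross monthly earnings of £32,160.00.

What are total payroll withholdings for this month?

£15,214.56

State Income Tax: taxable = £32,160.00
  £6,998.80 + 44.35% × (£32,160.00 − £25,600.00) = £6,998.80 + 44.35% × £6,560.00 = £9,908.16
Transit Levy: 5.5% × £32,160.00 = £1,768.80
Retirement Security Contribution: 5.3% × £32,160.00 = £1,704.48
Solidarity Surcharge: 5.7% × £32,160.00 = £1,833.12
Total: £9,908.16 + £1,768.80 + £1,704.48 + £1,833.12 = £15,214.56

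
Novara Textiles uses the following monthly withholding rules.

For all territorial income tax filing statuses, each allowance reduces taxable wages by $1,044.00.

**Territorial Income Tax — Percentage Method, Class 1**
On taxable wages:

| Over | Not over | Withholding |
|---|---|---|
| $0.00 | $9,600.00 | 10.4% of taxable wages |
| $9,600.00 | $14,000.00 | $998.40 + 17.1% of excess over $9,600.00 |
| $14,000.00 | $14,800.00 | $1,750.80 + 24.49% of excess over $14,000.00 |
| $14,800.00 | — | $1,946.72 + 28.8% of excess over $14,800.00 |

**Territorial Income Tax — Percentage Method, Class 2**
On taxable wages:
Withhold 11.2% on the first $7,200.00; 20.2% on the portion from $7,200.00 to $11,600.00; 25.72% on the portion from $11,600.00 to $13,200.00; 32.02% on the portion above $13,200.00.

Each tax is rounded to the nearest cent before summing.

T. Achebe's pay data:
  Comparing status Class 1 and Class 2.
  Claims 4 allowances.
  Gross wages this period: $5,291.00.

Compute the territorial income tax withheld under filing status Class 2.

Territorial Income Tax (Class 2): taxable = $5,291.00 − 4×$1,044.00 = $1,115.00
  11.2% × $1,115.00 = $124.88

$124.88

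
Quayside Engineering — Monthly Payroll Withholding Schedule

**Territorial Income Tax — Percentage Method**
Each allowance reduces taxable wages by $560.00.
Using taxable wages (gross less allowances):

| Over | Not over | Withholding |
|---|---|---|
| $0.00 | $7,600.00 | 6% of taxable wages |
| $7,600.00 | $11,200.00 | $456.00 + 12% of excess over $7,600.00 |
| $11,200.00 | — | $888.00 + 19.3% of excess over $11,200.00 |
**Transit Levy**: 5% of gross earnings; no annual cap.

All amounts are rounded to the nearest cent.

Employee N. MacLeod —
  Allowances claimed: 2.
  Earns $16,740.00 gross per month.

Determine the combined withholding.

$2,578.06

Territorial Income Tax: taxable = $16,740.00 − 2×$560.00 = $15,620.00
  $888.00 + 19.3% × ($15,620.00 − $11,200.00) = $888.00 + 19.3% × $4,420.00 = $1,741.06
Transit Levy: 5% × $16,740.00 = $837.00
Total: $1,741.06 + $837.00 = $2,578.06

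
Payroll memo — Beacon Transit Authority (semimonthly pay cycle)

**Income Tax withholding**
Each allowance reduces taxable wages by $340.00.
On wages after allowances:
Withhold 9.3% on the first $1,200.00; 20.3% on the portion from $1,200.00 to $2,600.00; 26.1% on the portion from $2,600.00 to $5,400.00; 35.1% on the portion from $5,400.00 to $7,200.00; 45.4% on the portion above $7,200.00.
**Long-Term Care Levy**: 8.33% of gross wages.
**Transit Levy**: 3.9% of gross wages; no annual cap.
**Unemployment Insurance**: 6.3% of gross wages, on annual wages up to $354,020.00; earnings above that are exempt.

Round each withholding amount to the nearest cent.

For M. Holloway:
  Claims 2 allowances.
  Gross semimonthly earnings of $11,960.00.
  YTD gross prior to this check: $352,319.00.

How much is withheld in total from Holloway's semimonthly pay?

Income Tax: taxable = $11,960.00 − 2×$340.00 = $11,280.00
  $1,758.40 + 45.4% × ($11,280.00 − $7,200.00) = $1,758.40 + 45.4% × $4,080.00 = $3,610.72
Long-Term Care Levy: 8.33% × $11,960.00 = $996.27
Transit Levy: 3.9% × $11,960.00 = $466.44
Unemployment Insurance: cap $354,020.00 − YTD $352,319.00 = $1,701.00 subject; 6.3% × $1,701.00 = $107.16
Total: $3,610.72 + $996.27 + $466.44 + $107.16 = $5,180.59

$5,180.59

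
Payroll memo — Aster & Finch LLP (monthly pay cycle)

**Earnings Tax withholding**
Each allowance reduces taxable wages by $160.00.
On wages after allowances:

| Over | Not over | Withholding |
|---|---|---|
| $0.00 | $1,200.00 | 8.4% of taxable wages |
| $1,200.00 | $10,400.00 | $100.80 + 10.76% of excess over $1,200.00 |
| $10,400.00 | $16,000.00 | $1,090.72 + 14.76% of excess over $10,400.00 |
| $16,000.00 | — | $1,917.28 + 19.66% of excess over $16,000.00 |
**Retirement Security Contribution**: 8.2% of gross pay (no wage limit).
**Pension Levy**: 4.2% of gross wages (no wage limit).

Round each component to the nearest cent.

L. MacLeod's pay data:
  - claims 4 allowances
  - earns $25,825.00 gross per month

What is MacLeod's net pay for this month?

$18,899.65

Earnings Tax: taxable = $25,825.00 − 4×$160.00 = $25,185.00
  $1,917.28 + 19.66% × ($25,185.00 − $16,000.00) = $1,917.28 + 19.66% × $9,185.00 = $3,723.05
Retirement Security Contribution: 8.2% × $25,825.00 = $2,117.65
Pension Levy: 4.2% × $25,825.00 = $1,084.65
Total withheld: $3,723.05 + $2,117.65 + $1,084.65 = $6,925.35
Net pay: $25,825.00 − $6,925.35 = $18,899.65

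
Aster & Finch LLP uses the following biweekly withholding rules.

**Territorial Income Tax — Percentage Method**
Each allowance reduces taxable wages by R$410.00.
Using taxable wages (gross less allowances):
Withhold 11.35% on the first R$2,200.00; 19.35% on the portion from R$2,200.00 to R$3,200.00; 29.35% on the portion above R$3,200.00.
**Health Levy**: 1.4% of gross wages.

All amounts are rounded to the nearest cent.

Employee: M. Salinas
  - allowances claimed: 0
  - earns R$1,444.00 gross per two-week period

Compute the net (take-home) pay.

Territorial Income Tax: taxable = R$1,444.00
  11.35% × R$1,444.00 = R$163.89
Health Levy: 1.4% × R$1,444.00 = R$20.22
Total withheld: R$163.89 + R$20.22 = R$184.11
Net pay: R$1,444.00 − R$184.11 = R$1,259.89

R$1,259.89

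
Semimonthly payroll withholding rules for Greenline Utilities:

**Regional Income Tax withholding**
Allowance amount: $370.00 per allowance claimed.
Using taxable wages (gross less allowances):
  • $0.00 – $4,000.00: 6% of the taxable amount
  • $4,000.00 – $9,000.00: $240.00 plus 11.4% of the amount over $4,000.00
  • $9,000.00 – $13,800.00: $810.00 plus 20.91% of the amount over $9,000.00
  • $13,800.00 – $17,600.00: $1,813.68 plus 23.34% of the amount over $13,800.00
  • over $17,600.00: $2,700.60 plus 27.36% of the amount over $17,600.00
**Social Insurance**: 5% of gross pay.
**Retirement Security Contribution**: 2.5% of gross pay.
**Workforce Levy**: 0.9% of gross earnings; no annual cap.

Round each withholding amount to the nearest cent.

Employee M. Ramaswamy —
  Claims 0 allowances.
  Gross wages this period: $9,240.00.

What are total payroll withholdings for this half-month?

$1,636.34

Regional Income Tax: taxable = $9,240.00
  $810.00 + 20.91% × ($9,240.00 − $9,000.00) = $810.00 + 20.91% × $240.00 = $860.18
Social Insurance: 5% × $9,240.00 = $462.00
Retirement Security Contribution: 2.5% × $9,240.00 = $231.00
Workforce Levy: 0.9% × $9,240.00 = $83.16
Total: $860.18 + $462.00 + $231.00 + $83.16 = $1,636.34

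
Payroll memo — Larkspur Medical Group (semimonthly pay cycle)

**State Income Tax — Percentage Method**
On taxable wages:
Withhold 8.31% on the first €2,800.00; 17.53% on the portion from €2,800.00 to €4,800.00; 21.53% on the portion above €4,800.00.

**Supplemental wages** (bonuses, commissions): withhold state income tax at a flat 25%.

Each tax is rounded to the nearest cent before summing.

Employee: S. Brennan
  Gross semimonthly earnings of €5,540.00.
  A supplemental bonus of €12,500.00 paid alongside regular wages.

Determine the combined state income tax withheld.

State Income Tax: taxable = €5,540.00
  €583.28 + 21.53% × (€5,540.00 − €4,800.00) = €583.28 + 21.53% × €740.00 = €742.60
Supplemental (25% flat on bonus): 25% × €12,500.00 = €3,125.00
Total state income tax: €742.60 + €3,125.00 = €3,867.60

€3,867.60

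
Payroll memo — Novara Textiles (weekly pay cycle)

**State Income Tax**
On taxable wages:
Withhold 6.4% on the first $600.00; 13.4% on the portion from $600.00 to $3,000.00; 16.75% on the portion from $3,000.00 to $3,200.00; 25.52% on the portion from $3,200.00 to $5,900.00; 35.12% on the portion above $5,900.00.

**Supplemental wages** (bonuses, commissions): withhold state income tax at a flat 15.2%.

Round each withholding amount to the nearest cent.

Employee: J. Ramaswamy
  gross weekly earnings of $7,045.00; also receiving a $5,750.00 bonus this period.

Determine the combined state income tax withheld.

$2,358.66

State Income Tax: taxable = $7,045.00
  $1,082.54 + 35.12% × ($7,045.00 − $5,900.00) = $1,082.54 + 35.12% × $1,145.00 = $1,484.66
Supplemental (15.2% flat on bonus): 15.2% × $5,750.00 = $874.00
Total state income tax: $1,484.66 + $874.00 = $2,358.66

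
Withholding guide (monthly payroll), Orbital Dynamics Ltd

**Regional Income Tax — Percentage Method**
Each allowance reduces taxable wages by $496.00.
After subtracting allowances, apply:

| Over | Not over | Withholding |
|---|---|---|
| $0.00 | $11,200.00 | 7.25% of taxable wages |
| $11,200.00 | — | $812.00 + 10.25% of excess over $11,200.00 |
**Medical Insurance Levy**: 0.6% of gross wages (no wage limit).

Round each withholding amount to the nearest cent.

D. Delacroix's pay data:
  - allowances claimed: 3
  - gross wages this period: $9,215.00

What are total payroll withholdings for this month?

Regional Income Tax: taxable = $9,215.00 − 3×$496.00 = $7,727.00
  7.25% × $7,727.00 = $560.21
Medical Insurance Levy: 0.6% × $9,215.00 = $55.29
Total: $560.21 + $55.29 = $615.50

$615.50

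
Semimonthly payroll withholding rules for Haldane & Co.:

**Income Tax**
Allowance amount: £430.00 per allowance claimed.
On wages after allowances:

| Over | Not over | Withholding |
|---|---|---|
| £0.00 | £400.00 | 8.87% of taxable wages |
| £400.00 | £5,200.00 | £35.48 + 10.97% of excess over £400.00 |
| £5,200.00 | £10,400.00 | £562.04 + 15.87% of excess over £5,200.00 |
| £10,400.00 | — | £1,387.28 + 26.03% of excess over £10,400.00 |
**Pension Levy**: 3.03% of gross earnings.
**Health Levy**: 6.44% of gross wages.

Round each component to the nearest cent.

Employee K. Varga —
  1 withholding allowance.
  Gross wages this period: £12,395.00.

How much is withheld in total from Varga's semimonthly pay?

Income Tax: taxable = £12,395.00 − 1×£430.00 = £11,965.00
  £1,387.28 + 26.03% × (£11,965.00 − £10,400.00) = £1,387.28 + 26.03% × £1,565.00 = £1,794.65
Pension Levy: 3.03% × £12,395.00 = £375.57
Health Levy: 6.44% × £12,395.00 = £798.24
Total: £1,794.65 + £375.57 + £798.24 = £2,968.46

£2,968.46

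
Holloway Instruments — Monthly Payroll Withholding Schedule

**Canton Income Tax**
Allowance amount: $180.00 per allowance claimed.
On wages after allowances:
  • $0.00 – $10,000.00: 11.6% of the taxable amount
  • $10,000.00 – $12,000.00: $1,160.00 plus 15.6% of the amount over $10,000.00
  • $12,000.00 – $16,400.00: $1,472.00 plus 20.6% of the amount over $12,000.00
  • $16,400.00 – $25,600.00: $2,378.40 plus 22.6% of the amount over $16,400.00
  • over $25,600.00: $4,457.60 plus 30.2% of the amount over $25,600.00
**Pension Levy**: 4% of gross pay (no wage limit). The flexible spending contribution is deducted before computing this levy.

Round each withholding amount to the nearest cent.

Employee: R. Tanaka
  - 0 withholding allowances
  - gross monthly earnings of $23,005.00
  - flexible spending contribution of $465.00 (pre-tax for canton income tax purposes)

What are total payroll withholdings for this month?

Canton Income Tax: taxable = $23,005.00 − $465.00 = $22,540.00
  $2,378.40 + 22.6% × ($22,540.00 − $16,400.00) = $2,378.40 + 22.6% × $6,140.00 = $3,766.04
Pension Levy: 4% × $22,540.00 = $901.60
Total: $3,766.04 + $901.60 = $4,667.64

$4,667.64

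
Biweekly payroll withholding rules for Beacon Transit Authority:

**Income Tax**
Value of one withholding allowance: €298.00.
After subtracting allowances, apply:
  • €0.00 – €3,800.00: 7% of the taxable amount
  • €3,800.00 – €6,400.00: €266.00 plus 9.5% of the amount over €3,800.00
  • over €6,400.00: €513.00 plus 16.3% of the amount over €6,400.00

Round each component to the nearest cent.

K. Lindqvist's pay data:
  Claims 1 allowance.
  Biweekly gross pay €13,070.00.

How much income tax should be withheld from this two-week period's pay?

Income Tax: taxable = €13,070.00 − 1×€298.00 = €12,772.00
  €513.00 + 16.3% × (€12,772.00 − €6,400.00) = €513.00 + 16.3% × €6,372.00 = €1,551.64

€1,551.64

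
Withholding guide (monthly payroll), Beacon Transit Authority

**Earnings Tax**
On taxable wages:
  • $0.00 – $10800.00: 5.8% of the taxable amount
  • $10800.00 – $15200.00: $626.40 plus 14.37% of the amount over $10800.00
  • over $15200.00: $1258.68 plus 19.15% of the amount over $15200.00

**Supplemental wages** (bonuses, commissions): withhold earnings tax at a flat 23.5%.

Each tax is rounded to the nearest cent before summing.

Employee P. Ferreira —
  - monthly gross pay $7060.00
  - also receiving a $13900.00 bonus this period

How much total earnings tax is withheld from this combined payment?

Earnings Tax: taxable = $7060.00
  5.8% × $7060.00 = $409.48
Supplemental (23.5% flat on bonus): 23.5% × $13900.00 = $3266.50
Total earnings tax: $409.48 + $3266.50 = $3675.98

$3675.98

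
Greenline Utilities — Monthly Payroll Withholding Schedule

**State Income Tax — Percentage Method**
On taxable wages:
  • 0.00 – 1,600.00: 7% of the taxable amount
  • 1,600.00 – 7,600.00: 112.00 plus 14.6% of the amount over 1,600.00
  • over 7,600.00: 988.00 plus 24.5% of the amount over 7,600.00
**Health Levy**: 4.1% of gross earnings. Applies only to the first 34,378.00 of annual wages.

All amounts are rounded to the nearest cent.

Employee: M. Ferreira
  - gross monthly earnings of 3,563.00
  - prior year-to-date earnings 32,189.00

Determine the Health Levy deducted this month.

89.75

Health Levy: cap 34,378.00 − YTD 32,189.00 = 2,189.00 subject; 4.1% × 2,189.00 = 89.75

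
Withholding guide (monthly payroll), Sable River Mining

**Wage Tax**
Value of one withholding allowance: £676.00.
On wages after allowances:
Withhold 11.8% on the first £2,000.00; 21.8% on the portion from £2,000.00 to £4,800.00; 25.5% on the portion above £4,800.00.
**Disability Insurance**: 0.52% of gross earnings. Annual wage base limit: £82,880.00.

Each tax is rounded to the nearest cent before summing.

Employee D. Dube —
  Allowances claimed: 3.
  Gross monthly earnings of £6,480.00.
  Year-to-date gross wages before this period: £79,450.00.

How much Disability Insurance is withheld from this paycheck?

Disability Insurance: cap £82,880.00 − YTD £79,450.00 = £3,430.00 subject; 0.52% × £3,430.00 = £17.84

£17.84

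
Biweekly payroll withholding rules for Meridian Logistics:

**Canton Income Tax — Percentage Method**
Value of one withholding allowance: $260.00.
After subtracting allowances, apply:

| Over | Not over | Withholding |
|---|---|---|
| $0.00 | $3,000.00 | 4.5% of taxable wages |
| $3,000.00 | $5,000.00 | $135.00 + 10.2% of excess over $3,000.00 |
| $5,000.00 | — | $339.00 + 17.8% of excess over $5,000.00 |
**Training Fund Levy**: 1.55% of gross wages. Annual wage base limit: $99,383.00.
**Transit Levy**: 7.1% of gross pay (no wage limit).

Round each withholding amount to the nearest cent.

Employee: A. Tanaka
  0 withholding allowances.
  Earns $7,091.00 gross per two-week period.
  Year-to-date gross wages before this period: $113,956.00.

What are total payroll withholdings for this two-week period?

Canton Income Tax: taxable = $7,091.00
  $339.00 + 17.8% × ($7,091.00 − $5,000.00) = $339.00 + 17.8% × $2,091.00 = $711.20
Training Fund Levy: YTD $113,956.00 ≥ cap $99,383.00 → $0.00
Transit Levy: 7.1% × $7,091.00 = $503.46
Total: $711.20 + $0.00 + $503.46 = $1,214.66

$1,214.66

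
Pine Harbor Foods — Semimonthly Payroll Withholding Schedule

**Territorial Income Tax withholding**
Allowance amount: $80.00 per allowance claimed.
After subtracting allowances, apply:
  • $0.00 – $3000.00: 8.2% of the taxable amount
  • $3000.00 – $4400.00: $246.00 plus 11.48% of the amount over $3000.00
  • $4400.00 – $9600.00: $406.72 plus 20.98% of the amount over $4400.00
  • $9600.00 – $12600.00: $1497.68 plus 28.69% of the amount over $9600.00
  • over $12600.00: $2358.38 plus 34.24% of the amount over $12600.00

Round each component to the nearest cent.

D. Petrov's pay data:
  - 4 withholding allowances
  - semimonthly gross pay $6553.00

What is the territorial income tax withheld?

Territorial Income Tax: taxable = $6553.00 − 4×$80.00 = $6233.00
  $406.72 + 20.98% × ($6233.00 − $4400.00) = $406.72 + 20.98% × $1833.00 = $791.28

$791.28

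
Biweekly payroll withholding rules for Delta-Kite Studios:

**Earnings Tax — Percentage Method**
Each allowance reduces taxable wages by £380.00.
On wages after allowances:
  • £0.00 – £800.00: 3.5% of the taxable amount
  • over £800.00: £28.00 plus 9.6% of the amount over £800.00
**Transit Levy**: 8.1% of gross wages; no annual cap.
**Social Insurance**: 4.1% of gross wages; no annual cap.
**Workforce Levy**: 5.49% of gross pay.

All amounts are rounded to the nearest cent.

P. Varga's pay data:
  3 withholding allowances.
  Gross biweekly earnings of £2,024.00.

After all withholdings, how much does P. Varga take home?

£1,629.90

Earnings Tax: taxable = £2,024.00 − 3×£380.00 = £884.00
  £28.00 + 9.6% × (£884.00 − £800.00) = £28.00 + 9.6% × £84.00 = £36.06
Transit Levy: 8.1% × £2,024.00 = £163.94
Social Insurance: 4.1% × £2,024.00 = £82.98
Workforce Levy: 5.49% × £2,024.00 = £111.12
Total withheld: £36.06 + £163.94 + £82.98 + £111.12 = £394.10
Net pay: £2,024.00 − £394.10 = £1,629.90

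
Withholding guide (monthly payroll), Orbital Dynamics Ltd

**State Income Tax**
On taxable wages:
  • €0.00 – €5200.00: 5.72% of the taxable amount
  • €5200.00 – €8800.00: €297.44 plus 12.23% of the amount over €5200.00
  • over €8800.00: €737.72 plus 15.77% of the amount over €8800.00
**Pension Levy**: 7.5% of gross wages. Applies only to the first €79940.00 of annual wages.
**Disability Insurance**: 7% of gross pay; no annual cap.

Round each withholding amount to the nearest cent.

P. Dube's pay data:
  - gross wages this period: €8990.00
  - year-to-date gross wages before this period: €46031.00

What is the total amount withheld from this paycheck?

State Income Tax: taxable = €8990.00
  €737.72 + 15.77% × (€8990.00 − €8800.00) = €737.72 + 15.77% × €190.00 = €767.68
Pension Levy: 7.5% × €8990.00 = €674.25
Disability Insurance: 7% × €8990.00 = €629.30
Total: €767.68 + €674.25 + €629.30 = €2071.23

€2071.23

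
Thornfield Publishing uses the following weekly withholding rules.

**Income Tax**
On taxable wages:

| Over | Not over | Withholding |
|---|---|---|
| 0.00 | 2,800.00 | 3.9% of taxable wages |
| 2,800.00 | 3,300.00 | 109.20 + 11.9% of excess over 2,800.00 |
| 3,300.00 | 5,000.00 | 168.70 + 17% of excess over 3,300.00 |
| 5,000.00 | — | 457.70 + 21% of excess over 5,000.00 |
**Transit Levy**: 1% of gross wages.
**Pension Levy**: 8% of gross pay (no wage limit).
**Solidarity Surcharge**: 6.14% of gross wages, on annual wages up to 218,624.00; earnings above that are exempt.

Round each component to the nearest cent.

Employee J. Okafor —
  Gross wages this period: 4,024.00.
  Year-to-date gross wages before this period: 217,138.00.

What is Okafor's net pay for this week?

Income Tax: taxable = 4,024.00
  168.70 + 17% × (4,024.00 − 3,300.00) = 168.70 + 17% × 724.00 = 291.78
Transit Levy: 1% × 4,024.00 = 40.24
Pension Levy: 8% × 4,024.00 = 321.92
Solidarity Surcharge: cap 218,624.00 − YTD 217,138.00 = 1,486.00 subject; 6.14% × 1,486.00 = 91.24
Total withheld: 291.78 + 40.24 + 321.92 + 91.24 = 745.18
Net pay: 4,024.00 − 745.18 = 3,278.82

3,278.82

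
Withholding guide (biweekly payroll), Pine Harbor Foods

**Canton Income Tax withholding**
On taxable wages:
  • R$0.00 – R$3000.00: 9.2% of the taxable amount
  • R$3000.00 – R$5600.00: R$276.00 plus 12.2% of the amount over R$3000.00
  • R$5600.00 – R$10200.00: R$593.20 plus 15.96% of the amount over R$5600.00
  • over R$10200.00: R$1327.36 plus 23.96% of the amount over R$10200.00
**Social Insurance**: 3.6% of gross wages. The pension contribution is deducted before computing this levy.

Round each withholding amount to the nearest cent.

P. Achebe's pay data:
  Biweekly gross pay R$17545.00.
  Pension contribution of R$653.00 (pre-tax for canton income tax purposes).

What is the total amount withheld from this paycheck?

Canton Income Tax: taxable = R$17545.00 − R$653.00 = R$16892.00
  R$1327.36 + 23.96% × (R$16892.00 − R$10200.00) = R$1327.36 + 23.96% × R$6692.00 = R$2930.76
Social Insurance: 3.6% × R$16892.00 = R$608.11
Total: R$2930.76 + R$608.11 = R$3538.87

R$3538.87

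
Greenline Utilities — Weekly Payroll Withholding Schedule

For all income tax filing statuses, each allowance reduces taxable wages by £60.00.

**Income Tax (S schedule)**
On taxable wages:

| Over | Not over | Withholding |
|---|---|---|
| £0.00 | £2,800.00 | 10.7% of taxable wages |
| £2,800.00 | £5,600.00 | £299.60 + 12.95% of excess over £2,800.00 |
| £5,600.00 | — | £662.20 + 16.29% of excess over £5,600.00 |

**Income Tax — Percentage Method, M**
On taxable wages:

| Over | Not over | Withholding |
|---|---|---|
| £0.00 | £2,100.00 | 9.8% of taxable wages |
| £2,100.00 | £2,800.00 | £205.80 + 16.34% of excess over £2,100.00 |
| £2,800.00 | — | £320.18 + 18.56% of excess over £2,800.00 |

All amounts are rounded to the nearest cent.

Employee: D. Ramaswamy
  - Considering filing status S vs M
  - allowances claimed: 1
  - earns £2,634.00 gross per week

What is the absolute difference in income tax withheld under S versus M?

£7.83

Income Tax (S): taxable = £2,634.00 − 1×£60.00 = £2,574.00
  10.7% × £2,574.00 = £275.42
Income Tax (M): taxable = £2,634.00 − 1×£60.00 = £2,574.00
  £205.80 + 16.34% × (£2,574.00 − £2,100.00) = £205.80 + 16.34% × £474.00 = £283.25
Difference: |£275.42 − £283.25| = £7.83 (higher under M)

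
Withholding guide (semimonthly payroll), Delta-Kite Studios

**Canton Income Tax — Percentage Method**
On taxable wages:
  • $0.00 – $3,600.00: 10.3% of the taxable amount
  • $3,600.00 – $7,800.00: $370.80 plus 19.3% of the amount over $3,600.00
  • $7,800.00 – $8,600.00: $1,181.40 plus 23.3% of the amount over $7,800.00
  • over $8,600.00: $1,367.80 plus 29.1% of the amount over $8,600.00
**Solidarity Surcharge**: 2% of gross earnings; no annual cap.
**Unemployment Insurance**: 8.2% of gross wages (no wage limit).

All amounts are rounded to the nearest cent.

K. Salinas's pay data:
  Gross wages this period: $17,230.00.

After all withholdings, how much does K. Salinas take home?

$11,593.41

Canton Income Tax: taxable = $17,230.00
  $1,367.80 + 29.1% × ($17,230.00 − $8,600.00) = $1,367.80 + 29.1% × $8,630.00 = $3,879.13
Solidarity Surcharge: 2% × $17,230.00 = $344.60
Unemployment Insurance: 8.2% × $17,230.00 = $1,412.86
Total withheld: $3,879.13 + $344.60 + $1,412.86 = $5,636.59
Net pay: $17,230.00 − $5,636.59 = $11,593.41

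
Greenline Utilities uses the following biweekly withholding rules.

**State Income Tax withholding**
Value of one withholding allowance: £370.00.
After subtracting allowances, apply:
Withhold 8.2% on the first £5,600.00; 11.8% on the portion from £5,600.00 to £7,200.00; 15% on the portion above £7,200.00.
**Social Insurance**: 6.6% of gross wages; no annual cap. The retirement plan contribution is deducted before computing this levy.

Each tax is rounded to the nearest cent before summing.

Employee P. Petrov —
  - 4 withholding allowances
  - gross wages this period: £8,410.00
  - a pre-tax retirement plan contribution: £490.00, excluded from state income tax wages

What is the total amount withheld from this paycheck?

State Income Tax: taxable = £8,410.00 − £490.00 − 4×£370.00 = £6,440.00
  £459.20 + 11.8% × (£6,440.00 − £5,600.00) = £459.20 + 11.8% × £840.00 = £558.32
Social Insurance: 6.6% × £7,920.00 = £522.72
Total: £558.32 + £522.72 = £1,081.04

£1,081.04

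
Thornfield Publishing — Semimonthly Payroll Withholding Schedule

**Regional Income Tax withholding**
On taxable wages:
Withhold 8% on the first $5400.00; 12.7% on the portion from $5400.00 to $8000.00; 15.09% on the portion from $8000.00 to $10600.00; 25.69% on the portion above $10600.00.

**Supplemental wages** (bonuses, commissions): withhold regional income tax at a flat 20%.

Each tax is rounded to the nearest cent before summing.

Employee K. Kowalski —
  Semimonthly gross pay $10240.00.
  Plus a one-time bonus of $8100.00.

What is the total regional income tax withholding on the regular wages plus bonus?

$2720.22

Regional Income Tax: taxable = $10240.00
  $762.20 + 15.09% × ($10240.00 − $8000.00) = $762.20 + 15.09% × $2240.00 = $1100.22
Supplemental (20% flat on bonus): 20% × $8100.00 = $1620.00
Total regional income tax: $1100.22 + $1620.00 = $2720.22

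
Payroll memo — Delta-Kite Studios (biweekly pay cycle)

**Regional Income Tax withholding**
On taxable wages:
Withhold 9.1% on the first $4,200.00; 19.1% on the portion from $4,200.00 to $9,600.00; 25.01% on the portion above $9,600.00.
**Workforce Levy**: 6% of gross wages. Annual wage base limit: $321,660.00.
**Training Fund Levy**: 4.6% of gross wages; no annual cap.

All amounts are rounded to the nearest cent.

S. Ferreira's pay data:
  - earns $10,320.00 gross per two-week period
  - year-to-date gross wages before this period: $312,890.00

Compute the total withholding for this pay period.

Regional Income Tax: taxable = $10,320.00
  $1,413.60 + 25.01% × ($10,320.00 − $9,600.00) = $1,413.60 + 25.01% × $720.00 = $1,593.67
Workforce Levy: cap $321,660.00 − YTD $312,890.00 = $8,770.00 subject; 6% × $8,770.00 = $526.20
Training Fund Levy: 4.6% × $10,320.00 = $474.72
Total: $1,593.67 + $526.20 + $474.72 = $2,594.59

$2,594.59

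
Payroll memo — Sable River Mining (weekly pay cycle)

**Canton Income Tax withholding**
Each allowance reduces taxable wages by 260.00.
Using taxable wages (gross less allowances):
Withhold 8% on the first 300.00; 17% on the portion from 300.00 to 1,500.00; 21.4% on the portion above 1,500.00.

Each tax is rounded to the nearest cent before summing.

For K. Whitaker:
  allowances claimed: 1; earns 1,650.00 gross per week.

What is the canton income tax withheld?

Canton Income Tax: taxable = 1,650.00 − 1×260.00 = 1,390.00
  24.00 + 17% × (1,390.00 − 300.00) = 24.00 + 17% × 1,090.00 = 209.30

209.30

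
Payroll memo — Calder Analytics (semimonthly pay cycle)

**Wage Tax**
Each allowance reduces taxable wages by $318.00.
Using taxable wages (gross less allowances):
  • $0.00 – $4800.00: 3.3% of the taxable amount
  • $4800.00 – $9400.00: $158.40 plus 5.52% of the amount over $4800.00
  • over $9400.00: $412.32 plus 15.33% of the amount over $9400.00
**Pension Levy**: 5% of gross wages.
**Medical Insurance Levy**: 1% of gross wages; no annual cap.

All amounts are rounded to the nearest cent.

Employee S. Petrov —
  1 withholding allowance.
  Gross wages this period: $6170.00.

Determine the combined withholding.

Wage Tax: taxable = $6170.00 − 1×$318.00 = $5852.00
  $158.40 + 5.52% × ($5852.00 − $4800.00) = $158.40 + 5.52% × $1052.00 = $216.47
Pension Levy: 5% × $6170.00 = $308.50
Medical Insurance Levy: 1% × $6170.00 = $61.70
Total: $216.47 + $308.50 + $61.70 = $586.67

$586.67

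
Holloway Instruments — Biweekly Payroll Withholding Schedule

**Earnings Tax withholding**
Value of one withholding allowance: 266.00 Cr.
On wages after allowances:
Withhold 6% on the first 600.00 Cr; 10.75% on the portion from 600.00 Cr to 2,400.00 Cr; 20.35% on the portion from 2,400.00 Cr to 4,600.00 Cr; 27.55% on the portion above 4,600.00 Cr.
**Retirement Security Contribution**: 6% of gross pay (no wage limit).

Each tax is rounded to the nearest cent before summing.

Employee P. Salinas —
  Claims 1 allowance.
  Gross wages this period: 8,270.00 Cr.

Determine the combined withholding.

Earnings Tax: taxable = 8,270.00 Cr − 1×266.00 Cr = 8,004.00 Cr
  677.20 Cr + 27.55% × (8,004.00 Cr − 4,600.00 Cr) = 677.20 Cr + 27.55% × 3,404.00 Cr = 1,615.00 Cr
Retirement Security Contribution: 6% × 8,270.00 Cr = 496.20 Cr
Total: 1,615.00 Cr + 496.20 Cr = 2,111.20 Cr

2,111.20 Cr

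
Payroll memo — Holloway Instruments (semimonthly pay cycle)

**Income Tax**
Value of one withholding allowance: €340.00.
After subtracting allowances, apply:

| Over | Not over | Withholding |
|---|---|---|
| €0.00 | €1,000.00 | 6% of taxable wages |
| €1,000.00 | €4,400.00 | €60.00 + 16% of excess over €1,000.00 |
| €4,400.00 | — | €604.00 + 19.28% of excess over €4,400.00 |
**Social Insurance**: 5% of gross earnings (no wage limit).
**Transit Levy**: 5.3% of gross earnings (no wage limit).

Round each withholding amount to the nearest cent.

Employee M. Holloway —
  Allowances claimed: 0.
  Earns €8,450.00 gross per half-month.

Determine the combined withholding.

€2,255.19

Income Tax: taxable = €8,450.00
  €604.00 + 19.28% × (€8,450.00 − €4,400.00) = €604.00 + 19.28% × €4,050.00 = €1,384.84
Social Insurance: 5% × €8,450.00 = €422.50
Transit Levy: 5.3% × €8,450.00 = €447.85
Total: €1,384.84 + €422.50 + €447.85 = €2,255.19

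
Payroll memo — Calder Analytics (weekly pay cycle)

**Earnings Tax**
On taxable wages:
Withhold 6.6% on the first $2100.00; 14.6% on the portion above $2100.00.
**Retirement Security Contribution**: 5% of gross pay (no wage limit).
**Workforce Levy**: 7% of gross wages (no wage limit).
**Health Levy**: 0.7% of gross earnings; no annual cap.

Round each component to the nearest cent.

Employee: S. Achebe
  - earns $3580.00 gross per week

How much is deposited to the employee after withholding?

$2770.66

Earnings Tax: taxable = $3580.00
  $138.60 + 14.6% × ($3580.00 − $2100.00) = $138.60 + 14.6% × $1480.00 = $354.68
Retirement Security Contribution: 5% × $3580.00 = $179.00
Workforce Levy: 7% × $3580.00 = $250.60
Health Levy: 0.7% × $3580.00 = $25.06
Total withheld: $354.68 + $179.00 + $250.60 + $25.06 = $809.34
Net pay: $3580.00 − $809.34 = $2770.66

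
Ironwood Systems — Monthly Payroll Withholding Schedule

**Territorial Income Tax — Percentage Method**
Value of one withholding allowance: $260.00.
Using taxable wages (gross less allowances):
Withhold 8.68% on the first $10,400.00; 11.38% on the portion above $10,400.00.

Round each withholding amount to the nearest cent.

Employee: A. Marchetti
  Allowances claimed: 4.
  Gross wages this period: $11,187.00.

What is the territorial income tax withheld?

$880.76

Territorial Income Tax: taxable = $11,187.00 − 4×$260.00 = $10,147.00
  8.68% × $10,147.00 = $880.76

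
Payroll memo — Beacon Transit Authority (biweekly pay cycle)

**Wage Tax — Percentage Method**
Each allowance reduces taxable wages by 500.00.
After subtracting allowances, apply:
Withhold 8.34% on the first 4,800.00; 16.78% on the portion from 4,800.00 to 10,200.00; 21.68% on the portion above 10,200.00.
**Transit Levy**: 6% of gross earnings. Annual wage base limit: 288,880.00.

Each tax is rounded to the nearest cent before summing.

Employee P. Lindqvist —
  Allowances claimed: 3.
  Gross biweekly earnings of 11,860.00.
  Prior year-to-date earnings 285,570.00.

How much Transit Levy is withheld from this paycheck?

198.60

Transit Levy: cap 288,880.00 − YTD 285,570.00 = 3,310.00 subject; 6% × 3,310.00 = 198.60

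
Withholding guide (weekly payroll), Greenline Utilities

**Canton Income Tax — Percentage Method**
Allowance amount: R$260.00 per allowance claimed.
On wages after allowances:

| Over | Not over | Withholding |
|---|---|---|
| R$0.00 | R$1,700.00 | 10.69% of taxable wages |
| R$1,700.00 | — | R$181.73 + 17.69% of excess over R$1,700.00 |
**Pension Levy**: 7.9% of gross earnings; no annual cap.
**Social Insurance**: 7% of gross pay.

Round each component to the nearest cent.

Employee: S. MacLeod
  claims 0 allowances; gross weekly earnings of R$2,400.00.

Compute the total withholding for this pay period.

Canton Income Tax: taxable = R$2,400.00
  R$181.73 + 17.69% × (R$2,400.00 − R$1,700.00) = R$181.73 + 17.69% × R$700.00 = R$305.56
Pension Levy: 7.9% × R$2,400.00 = R$189.60
Social Insurance: 7% × R$2,400.00 = R$168.00
Total: R$305.56 + R$189.60 + R$168.00 = R$663.16

R$663.16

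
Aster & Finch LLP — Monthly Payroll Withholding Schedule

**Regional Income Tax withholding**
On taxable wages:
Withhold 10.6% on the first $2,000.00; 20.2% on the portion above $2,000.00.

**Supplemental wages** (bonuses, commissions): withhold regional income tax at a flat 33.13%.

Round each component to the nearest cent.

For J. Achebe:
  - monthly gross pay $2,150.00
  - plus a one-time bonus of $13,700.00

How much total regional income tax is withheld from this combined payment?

$4,781.11

Regional Income Tax: taxable = $2,150.00
  $212.00 + 20.2% × ($2,150.00 − $2,000.00) = $212.00 + 20.2% × $150.00 = $242.30
Supplemental (33.13% flat on bonus): 33.13% × $13,700.00 = $4,538.81
Total regional income tax: $242.30 + $4,538.81 = $4,781.11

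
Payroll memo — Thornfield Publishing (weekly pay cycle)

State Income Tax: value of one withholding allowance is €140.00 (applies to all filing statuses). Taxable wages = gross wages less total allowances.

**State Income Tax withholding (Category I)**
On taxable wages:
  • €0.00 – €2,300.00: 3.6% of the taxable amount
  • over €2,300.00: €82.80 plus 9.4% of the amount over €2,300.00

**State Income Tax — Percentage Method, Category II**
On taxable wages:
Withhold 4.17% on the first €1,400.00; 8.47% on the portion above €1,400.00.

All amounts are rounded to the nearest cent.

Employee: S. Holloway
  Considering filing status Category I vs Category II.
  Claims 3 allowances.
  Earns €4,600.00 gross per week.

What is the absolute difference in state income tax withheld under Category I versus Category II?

State Income Tax (Category I): taxable = €4,600.00 − 3×€140.00 = €4,180.00
  €82.80 + 9.4% × (€4,180.00 − €2,300.00) = €82.80 + 9.4% × €1,880.00 = €259.52
State Income Tax (Category II): taxable = €4,600.00 − 3×€140.00 = €4,180.00
  €58.38 + 8.47% × (€4,180.00 − €1,400.00) = €58.38 + 8.47% × €2,780.00 = €293.85
Difference: |€259.52 − €293.85| = €34.33 (higher under Category II)

€34.33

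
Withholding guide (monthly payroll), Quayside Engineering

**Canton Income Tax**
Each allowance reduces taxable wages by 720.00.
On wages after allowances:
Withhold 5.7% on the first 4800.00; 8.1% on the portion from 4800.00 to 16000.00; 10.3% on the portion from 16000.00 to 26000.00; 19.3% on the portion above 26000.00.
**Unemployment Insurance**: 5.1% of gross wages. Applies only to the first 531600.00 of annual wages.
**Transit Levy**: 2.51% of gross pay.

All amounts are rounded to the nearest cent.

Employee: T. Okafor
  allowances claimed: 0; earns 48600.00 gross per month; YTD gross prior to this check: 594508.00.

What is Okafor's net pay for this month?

40807.54

Canton Income Tax: taxable = 48600.00
  2210.80 + 19.3% × (48600.00 − 26000.00) = 2210.80 + 19.3% × 22600.00 = 6572.60
Unemployment Insurance: YTD 594508.00 ≥ cap 531600.00 → 0.00
Transit Levy: 2.51% × 48600.00 = 1219.86
Total withheld: 6572.60 + 0.00 + 1219.86 = 7792.46
Net pay: 48600.00 − 7792.46 = 40807.54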